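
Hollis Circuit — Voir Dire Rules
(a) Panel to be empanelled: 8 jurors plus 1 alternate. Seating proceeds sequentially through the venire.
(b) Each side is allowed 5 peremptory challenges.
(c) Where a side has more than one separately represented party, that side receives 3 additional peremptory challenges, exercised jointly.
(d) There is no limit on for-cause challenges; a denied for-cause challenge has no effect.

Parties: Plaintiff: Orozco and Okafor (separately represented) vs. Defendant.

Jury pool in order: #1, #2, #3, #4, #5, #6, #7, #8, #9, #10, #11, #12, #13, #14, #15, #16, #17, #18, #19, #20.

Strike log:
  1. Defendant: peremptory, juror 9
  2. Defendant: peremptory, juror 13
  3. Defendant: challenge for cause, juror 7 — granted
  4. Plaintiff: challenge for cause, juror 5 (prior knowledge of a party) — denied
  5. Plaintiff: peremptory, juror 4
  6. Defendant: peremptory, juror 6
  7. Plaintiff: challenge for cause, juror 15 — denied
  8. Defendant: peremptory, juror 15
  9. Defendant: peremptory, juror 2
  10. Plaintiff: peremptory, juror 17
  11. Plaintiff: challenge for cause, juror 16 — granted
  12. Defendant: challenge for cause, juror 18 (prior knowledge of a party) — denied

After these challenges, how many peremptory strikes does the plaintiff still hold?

6

Plaintiff allotment: 5 base + 3 multi-party = 8.
Plaintiff peremptories used: #4, #17 — 2 (for-cause on #5, #15, #16 don't count).
Remaining: 8 − 2 = 6.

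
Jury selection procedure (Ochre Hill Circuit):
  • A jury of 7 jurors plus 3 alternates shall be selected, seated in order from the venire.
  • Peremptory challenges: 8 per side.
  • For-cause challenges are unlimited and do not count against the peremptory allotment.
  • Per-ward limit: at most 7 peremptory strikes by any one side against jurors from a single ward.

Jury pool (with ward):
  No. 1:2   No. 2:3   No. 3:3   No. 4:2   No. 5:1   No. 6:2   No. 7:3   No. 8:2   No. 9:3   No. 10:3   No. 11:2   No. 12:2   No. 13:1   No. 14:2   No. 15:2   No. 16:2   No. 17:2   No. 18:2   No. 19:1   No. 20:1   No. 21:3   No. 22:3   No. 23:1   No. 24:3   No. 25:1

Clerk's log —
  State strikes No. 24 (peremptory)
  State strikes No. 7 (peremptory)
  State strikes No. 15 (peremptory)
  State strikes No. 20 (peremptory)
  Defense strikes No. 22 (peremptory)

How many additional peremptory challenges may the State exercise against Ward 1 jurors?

4

State peremptories so far: #24, #7, #15, #20 — 4 of 8 used, 4 left overall.
Against Ward 1: #20 — 1 used; per-ward cap 7 leaves 6.
Binding limit: min(4, 6) = 4.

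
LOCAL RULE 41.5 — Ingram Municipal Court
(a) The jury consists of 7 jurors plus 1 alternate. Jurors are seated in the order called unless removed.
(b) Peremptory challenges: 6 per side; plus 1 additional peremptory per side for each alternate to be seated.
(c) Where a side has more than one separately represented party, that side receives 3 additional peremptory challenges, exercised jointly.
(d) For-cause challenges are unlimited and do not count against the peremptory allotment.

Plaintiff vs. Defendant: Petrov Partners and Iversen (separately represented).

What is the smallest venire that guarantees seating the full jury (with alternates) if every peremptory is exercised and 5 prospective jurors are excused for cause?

30

Seats to fill: 7 + 1 alternates = 8.
Peremptories — Plaintiff: 6 + 1×1 = 7; Defendant: 6 + 1×1 + 3 = 10; total 17.
For-cause removals: 5.
Minimum venire: 8 + 17 + 5 = 30.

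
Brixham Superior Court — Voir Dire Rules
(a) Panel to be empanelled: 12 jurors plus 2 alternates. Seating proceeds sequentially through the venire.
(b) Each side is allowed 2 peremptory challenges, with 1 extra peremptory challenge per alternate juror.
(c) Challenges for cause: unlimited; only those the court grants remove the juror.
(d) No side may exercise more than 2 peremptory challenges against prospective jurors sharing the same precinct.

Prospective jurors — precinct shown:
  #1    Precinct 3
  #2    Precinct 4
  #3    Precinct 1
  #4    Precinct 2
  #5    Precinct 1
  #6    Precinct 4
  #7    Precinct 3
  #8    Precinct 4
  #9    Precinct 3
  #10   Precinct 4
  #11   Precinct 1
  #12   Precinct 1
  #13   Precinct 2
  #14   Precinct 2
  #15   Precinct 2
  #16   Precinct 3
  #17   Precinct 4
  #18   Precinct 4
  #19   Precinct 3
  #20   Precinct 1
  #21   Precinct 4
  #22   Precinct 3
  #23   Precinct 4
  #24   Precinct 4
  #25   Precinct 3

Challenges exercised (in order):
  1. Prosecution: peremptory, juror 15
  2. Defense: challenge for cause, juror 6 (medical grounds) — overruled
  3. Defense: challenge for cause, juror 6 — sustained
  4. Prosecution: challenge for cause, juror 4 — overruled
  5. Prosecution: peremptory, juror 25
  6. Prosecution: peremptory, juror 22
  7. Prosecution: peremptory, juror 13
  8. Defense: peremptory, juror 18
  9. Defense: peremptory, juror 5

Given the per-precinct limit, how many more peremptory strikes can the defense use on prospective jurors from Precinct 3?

2

Defense peremptories so far: #18, #5 — 2 of 4 used, 2 left overall.
Against Precinct 3: none yet — per-precinct cap 2 leaves 2.
Binding limit: min(2, 2) = 2.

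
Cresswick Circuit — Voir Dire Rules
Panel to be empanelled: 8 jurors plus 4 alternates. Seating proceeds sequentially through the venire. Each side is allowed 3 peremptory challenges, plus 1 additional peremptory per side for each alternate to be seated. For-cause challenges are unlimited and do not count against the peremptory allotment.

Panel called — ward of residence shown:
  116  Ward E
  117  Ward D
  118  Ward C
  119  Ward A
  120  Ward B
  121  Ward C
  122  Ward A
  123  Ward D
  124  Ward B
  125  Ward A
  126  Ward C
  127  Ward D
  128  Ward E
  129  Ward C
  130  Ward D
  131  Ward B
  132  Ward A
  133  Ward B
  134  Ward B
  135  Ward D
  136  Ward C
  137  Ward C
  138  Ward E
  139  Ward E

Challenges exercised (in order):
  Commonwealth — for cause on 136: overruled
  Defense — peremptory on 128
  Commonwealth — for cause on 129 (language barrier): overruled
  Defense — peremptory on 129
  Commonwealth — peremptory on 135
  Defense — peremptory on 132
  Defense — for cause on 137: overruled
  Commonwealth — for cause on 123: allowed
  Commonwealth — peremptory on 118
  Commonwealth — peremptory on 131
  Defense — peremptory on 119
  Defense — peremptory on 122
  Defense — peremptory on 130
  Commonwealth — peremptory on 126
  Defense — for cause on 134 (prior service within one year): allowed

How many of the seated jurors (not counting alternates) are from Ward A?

Removed: #118, #119, #122, #123, #126, #128, #129, #130, #131, #132, #134, #135.
Seated jurors 1–8: #116, #117, #120, #121, #124, #125, #127, #133 (alternates #136, #137, #138, #139 not counted).
Of those, in Ward A: #125 → 1.

1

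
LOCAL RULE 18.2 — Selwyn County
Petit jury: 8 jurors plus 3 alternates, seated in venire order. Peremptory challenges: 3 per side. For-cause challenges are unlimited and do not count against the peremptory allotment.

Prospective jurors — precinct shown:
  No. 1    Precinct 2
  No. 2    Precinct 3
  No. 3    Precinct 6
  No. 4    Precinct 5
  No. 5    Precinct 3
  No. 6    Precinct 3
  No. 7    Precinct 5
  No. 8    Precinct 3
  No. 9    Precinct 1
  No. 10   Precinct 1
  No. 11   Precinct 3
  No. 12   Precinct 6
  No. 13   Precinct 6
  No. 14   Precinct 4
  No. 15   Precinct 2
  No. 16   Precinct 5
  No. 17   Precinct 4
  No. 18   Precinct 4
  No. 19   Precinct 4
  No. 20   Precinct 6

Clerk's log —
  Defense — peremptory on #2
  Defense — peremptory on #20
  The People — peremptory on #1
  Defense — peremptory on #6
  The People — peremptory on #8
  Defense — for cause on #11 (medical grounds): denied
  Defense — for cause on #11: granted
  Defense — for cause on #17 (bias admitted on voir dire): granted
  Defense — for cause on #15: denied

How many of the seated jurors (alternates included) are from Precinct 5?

Removed: #1, #2, #6, #8, #11, #17, #20.
Seated (11 incl. alternates): #3, #4, #5, #7, #9, #10, #12, #13, #14, #15, #16.
Of those, in Precinct 5: #4, #7, #16 → 3.

3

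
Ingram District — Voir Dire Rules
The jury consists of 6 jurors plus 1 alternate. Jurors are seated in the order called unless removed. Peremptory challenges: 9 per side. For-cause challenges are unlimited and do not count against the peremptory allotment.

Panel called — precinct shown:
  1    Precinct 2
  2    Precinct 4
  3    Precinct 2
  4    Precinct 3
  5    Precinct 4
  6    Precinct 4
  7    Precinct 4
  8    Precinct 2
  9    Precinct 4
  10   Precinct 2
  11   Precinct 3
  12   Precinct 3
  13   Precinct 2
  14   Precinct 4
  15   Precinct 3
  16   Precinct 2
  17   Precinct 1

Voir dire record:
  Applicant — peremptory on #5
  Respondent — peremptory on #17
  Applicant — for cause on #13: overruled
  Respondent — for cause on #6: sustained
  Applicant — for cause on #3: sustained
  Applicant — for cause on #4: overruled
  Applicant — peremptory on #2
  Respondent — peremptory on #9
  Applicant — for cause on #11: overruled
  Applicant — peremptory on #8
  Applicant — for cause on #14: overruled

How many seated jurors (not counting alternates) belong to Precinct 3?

Removed: #2, #3, #5, #6, #8, #9, #17.
Seated jurors 1–6: #1, #4, #7, #10, #11, #12 (alternates #13 not counted).
Of those, in Precinct 3: #4, #11, #12 → 3.

3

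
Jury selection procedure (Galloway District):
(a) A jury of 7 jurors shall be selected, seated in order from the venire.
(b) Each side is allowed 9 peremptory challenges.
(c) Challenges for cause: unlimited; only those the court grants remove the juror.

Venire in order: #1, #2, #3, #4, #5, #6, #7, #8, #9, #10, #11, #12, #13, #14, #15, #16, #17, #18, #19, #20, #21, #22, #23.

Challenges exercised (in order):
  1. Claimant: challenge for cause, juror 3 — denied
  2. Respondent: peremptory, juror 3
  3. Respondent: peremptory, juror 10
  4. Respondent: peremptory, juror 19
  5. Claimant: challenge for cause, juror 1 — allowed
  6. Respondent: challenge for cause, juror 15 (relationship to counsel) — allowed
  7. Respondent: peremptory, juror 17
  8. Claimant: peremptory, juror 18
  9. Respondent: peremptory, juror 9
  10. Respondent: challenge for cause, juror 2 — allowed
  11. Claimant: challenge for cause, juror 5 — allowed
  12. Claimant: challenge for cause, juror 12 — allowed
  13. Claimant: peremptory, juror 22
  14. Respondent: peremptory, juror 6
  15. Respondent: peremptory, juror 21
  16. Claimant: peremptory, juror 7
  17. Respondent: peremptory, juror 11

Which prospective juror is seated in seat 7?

23

Removed: #1, #2, #3, #5, #6, #7, #9, #10, #11, #12, #15, #17, #18, #19, #21, #22.
Seating in order: seats 1–7 → #4, #8, #13, #14, #16, #20, #23.
So seat 7 is #23.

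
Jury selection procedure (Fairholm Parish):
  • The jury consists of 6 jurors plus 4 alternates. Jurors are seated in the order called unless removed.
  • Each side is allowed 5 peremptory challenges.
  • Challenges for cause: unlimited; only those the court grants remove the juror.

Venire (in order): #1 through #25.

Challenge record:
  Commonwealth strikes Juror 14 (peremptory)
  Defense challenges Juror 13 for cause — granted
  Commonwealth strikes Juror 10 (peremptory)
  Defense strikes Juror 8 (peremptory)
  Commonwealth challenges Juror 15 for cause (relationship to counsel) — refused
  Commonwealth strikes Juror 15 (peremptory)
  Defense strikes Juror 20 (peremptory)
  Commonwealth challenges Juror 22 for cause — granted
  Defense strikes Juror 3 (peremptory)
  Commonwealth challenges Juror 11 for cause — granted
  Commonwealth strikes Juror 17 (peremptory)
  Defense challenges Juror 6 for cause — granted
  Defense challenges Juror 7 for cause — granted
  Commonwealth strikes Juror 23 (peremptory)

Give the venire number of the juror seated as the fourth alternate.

Removed: #3, #6, #7, #8, #10, #11, #13, #14, #15, #17, #20, #22, #23.
Filling seats in venire order through position 10: #1, #2, #4, #5, #9, #12, #16, #18, #19, #21.
So alternate 4 is #21.

21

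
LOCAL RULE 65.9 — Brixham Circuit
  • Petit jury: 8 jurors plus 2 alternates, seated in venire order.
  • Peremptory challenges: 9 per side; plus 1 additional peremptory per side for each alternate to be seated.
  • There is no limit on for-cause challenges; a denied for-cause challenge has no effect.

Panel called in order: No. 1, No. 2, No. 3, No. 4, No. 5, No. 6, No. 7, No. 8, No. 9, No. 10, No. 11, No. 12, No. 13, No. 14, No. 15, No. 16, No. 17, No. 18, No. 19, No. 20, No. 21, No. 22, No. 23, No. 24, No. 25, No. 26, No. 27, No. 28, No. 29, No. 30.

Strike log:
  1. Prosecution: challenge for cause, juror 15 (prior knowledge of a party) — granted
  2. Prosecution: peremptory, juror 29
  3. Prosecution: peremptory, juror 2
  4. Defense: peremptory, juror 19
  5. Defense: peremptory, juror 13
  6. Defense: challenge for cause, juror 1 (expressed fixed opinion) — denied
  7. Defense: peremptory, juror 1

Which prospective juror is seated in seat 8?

10

Removed: #1, #2, #13, #15, #19, #29.
Filling seats in venire order through position 8: #3, #4, #5, #6, #7, #8, #9, #10.
So seat 8 is #10.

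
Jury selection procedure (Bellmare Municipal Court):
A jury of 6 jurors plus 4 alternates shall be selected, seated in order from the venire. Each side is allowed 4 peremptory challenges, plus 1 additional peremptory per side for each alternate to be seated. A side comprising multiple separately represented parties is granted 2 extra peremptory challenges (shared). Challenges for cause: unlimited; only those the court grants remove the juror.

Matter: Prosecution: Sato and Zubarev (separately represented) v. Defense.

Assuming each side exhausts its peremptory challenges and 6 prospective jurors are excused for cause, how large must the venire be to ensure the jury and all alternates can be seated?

34

Seats to fill: 6 + 4 alternates = 10.
Peremptories — Prosecution: 4 + 1×4 + 2 = 10; Defense: 4 + 1×4 = 8; total 18.
For-cause removals: 6.
Minimum venire: 10 + 18 + 6 = 34.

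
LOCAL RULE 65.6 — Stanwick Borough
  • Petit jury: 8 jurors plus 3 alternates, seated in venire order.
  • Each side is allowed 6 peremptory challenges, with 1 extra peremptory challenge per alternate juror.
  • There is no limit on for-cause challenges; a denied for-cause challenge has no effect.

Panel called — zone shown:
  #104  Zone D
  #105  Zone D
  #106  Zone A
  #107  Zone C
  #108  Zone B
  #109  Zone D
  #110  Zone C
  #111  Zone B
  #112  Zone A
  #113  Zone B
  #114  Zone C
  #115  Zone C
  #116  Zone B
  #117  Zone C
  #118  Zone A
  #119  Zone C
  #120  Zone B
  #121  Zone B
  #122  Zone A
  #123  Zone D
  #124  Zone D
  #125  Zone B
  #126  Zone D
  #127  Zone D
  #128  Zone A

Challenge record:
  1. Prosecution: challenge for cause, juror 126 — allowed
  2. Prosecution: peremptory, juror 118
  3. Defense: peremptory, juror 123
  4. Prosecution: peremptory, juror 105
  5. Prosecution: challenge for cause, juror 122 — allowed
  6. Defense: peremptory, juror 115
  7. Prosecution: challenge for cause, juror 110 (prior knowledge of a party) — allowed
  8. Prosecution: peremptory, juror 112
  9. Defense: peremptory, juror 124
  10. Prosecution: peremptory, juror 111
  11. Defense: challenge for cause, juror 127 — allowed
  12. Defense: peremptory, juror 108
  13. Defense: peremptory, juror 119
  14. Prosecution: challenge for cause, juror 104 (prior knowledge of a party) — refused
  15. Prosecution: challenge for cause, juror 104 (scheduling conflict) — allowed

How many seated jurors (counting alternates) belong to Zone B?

5

Removed: #104, #105, #108, #110, #111, #112, #115, #118, #119, #122, #123, #124, #126, #127.
Seated (11 incl. alternates): #106, #107, #109, #113, #114, #116, #117, #120, #121, #125, #128.
Of those, in Zone B: #113, #116, #120, #121, #125 → 5.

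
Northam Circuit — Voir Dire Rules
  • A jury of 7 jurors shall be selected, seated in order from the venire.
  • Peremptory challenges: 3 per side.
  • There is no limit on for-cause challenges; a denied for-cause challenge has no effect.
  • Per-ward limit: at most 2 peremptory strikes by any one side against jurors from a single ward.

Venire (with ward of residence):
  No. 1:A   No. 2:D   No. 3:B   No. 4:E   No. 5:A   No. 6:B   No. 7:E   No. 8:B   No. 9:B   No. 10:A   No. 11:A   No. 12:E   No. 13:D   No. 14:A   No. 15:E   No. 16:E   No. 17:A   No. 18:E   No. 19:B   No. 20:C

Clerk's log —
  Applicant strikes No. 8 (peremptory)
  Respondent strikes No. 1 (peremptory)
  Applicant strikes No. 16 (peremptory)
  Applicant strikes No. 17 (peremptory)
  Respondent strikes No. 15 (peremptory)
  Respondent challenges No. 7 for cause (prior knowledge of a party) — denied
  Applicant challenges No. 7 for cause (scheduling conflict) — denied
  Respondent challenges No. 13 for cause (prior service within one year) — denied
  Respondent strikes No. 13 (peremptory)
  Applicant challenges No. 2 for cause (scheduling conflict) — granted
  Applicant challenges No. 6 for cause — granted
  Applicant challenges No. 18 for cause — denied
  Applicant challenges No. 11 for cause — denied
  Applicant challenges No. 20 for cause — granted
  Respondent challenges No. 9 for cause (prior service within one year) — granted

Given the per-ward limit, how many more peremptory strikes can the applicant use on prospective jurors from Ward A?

Applicant peremptories so far: #8, #16, #17 — 3 of 3 used, 0 left overall.
Against Ward A: #17 — 1 used; per-ward cap 2 leaves 1.
Binding limit: min(0, 1) = 0.

0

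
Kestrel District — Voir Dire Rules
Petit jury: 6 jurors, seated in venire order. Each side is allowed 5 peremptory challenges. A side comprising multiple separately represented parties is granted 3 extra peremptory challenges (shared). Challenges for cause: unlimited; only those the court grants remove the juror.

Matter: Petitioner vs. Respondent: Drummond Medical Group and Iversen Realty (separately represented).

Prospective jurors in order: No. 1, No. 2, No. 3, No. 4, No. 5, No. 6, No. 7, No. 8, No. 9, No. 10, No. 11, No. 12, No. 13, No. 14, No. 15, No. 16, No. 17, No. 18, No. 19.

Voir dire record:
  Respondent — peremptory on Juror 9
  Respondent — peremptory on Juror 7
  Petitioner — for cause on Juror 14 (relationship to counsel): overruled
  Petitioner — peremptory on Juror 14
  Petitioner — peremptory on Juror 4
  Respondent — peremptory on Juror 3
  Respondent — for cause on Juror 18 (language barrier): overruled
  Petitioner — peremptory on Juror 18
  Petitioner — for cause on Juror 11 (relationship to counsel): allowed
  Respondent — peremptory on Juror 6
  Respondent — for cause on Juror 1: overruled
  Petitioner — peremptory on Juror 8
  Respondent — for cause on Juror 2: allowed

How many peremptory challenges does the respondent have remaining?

Respondent allotment: 5 base + 3 multi-party = 8.
Respondent peremptories used: #9, #7, #3, #6 — 4 (for-cause on #18, #1, #2 don't count).
Remaining: 8 − 4 = 4.

4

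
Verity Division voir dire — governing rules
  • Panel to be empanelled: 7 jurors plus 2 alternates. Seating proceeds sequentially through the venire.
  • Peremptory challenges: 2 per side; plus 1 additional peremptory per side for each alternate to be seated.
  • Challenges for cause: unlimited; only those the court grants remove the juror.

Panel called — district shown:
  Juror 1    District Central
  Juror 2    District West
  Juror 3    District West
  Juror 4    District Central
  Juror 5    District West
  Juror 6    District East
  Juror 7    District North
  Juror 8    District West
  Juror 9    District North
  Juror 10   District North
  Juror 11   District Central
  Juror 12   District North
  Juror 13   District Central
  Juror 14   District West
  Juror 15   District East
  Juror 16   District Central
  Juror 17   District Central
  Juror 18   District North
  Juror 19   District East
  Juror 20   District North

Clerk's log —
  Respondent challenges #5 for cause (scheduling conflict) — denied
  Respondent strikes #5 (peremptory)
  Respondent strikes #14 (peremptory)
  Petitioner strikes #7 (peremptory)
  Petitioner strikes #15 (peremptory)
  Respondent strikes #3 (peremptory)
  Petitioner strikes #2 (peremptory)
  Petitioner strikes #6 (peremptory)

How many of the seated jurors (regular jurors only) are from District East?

0

Removed: #2, #3, #5, #6, #7, #14, #15.
Seated jurors 1–7: #1, #4, #8, #9, #10, #11, #12 (alternates #13, #16 not counted).
None of those are in District East → 0.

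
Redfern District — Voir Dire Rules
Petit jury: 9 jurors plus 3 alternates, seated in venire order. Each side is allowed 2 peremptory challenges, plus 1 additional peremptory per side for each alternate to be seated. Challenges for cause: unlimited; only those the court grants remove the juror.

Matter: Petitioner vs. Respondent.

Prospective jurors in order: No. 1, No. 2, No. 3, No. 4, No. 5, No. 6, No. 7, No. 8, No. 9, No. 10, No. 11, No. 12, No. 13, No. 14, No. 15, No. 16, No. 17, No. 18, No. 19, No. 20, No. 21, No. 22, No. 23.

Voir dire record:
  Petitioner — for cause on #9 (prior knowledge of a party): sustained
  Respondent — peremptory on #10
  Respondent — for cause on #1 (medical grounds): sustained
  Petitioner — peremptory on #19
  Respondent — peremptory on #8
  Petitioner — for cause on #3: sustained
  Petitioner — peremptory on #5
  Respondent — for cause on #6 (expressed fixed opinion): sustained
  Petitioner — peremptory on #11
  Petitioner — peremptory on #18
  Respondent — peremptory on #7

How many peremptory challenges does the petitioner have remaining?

Petitioner allotment: 2 base + 1 × 3 alternates = 5.
Petitioner peremptories used: #19, #5, #11, #18 — 4 (for-cause on #9, #3 don't count).
Remaining: 5 − 4 = 1.

1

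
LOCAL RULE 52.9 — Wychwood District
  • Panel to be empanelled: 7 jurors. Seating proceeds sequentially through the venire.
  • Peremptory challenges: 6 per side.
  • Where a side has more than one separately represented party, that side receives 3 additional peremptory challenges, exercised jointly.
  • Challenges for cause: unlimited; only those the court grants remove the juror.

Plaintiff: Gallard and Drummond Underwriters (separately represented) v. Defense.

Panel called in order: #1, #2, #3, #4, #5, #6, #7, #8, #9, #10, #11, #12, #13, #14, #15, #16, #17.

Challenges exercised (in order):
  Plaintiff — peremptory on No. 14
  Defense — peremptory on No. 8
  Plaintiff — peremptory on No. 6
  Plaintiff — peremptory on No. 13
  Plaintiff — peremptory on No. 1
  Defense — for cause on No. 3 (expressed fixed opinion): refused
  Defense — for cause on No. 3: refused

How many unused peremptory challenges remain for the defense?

Defense allotment: 6.
Defense peremptories used: #8 — 1 (for-cause on #3, #3 don't count).
Remaining: 6 − 1 = 5.

5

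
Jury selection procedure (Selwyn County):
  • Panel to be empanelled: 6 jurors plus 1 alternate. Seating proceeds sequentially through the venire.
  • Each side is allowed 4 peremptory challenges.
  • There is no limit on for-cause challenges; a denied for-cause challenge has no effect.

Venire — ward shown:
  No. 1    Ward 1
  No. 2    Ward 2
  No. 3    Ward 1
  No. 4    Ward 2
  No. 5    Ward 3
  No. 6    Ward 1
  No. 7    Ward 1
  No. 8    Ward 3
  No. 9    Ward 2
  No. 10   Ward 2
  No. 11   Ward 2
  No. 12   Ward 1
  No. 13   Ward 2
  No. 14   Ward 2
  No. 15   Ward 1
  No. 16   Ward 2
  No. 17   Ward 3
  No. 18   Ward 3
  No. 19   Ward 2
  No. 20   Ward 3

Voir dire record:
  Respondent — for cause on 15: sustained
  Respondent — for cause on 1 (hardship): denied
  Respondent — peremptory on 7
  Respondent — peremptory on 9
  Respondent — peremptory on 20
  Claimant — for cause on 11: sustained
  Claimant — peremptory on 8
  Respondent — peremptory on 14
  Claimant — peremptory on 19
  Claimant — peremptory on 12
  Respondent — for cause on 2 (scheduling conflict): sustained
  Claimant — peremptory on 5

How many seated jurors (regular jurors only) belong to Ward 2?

3

Removed: #2, #5, #7, #8, #9, #11, #12, #14, #15, #19, #20.
Seated jurors 1–6: #1, #3, #4, #6, #10, #13 (alternates #16 not counted).
Of those, in Ward 2: #4, #10, #13 → 3.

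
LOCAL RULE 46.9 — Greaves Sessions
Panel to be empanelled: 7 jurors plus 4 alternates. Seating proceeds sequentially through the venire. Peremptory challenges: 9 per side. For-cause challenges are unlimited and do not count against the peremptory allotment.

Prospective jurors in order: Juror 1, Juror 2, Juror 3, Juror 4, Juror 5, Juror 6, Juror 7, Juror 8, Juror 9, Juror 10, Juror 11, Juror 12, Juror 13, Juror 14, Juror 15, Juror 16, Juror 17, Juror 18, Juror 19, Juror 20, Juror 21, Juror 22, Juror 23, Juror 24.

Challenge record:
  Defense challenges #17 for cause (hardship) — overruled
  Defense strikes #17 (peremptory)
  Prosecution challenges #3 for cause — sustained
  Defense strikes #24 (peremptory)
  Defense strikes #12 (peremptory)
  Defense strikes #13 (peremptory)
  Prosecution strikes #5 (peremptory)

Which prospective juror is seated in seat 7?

9

Removed: #3, #5, #12, #13, #17, #24.
Seating in order: seats 1–7 → #1, #2, #4, #6, #7, #8, #9; alternates → #10, #11, #14, #15.
So seat 7 is #9.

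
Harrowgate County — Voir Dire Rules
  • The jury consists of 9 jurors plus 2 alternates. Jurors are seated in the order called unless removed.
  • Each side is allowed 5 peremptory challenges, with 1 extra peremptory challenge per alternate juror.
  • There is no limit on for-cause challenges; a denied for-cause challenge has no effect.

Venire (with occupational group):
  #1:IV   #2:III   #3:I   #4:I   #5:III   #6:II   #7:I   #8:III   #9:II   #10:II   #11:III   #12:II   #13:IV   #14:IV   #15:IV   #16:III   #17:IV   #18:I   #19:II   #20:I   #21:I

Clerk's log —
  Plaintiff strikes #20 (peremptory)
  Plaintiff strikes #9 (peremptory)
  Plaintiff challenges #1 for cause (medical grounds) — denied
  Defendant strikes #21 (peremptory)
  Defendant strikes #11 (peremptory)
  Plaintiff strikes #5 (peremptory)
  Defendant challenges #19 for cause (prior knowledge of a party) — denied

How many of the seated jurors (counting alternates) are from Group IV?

Removed: #5, #9, #11, #20, #21.
Seated (11 incl. alternates): #1, #2, #3, #4, #6, #7, #8, #10, #12, #13, #14.
Of those, in Group IV: #1, #13, #14 → 3.

3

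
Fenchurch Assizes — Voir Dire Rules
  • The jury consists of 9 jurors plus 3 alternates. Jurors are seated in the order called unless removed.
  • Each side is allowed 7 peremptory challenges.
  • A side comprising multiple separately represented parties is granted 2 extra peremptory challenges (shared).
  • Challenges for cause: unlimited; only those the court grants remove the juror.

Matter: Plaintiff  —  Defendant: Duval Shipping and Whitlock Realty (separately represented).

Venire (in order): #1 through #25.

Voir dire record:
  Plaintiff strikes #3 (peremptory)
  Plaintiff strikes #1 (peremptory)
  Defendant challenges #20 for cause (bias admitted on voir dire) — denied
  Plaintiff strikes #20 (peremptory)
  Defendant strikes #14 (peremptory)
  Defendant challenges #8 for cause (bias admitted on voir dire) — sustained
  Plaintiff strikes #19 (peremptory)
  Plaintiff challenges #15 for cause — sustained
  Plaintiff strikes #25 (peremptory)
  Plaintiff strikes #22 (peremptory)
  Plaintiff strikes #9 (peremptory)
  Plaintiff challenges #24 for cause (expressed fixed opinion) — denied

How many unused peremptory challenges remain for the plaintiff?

0

Plaintiff allotment: 7.
Plaintiff peremptories used: #3, #1, #20, #19, #25, #22, #9 — 7 (for-cause on #15, #24 don't count).
Remaining: 7 − 7 = 0.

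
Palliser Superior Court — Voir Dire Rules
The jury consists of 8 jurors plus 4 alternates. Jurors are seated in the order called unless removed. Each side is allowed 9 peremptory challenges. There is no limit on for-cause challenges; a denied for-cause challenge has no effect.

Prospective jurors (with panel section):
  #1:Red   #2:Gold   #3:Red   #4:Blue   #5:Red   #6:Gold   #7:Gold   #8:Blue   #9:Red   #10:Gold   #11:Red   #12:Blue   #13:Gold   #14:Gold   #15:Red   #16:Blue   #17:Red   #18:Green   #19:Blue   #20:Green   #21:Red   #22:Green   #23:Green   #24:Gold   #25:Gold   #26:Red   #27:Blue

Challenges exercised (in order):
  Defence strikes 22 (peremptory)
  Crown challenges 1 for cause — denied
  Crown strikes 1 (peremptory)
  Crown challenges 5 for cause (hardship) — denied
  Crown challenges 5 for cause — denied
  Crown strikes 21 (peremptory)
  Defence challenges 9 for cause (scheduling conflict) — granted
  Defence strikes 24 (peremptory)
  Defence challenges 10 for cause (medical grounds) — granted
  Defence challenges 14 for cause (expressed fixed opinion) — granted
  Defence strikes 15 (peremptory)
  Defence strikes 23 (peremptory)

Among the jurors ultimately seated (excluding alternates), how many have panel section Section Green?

Removed: #1, #9, #10, #14, #15, #21, #22, #23, #24.
Seated jurors 1–8: #2, #3, #4, #5, #6, #7, #8, #11 (alternates #12, #13, #16, #17 not counted).
None of those are in Section Green → 0.

0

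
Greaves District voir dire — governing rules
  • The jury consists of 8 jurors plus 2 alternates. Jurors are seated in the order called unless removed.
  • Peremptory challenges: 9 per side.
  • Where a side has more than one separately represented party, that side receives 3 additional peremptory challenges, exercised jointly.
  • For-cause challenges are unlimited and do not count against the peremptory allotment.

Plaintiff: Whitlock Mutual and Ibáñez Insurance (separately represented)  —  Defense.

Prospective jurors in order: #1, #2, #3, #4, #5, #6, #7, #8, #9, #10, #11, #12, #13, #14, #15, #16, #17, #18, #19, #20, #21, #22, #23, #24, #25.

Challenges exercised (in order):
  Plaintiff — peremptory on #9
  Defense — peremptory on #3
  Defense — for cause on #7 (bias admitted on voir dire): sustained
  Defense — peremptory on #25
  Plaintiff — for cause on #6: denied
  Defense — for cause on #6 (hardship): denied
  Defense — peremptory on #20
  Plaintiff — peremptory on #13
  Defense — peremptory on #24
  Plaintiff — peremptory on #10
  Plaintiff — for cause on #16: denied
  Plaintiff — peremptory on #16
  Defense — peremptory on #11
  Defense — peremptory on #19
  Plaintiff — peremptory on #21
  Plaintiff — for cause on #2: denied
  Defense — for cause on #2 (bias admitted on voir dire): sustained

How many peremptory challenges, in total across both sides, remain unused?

10

Plaintiff allotment: 9 base + 3 multi-party = 12. Defense allotment: 9.
Plaintiff peremptories used: #9, #13, #10, #16, #21 — 5 (for-cause on #6, #16, #2 don't count).
Defense peremptories used: #3, #25, #20, #24, #11, #19 — 6 (for-cause on #7, #6, #2 don't count).
Remaining: (12 − 5) + (9 − 6) = 10.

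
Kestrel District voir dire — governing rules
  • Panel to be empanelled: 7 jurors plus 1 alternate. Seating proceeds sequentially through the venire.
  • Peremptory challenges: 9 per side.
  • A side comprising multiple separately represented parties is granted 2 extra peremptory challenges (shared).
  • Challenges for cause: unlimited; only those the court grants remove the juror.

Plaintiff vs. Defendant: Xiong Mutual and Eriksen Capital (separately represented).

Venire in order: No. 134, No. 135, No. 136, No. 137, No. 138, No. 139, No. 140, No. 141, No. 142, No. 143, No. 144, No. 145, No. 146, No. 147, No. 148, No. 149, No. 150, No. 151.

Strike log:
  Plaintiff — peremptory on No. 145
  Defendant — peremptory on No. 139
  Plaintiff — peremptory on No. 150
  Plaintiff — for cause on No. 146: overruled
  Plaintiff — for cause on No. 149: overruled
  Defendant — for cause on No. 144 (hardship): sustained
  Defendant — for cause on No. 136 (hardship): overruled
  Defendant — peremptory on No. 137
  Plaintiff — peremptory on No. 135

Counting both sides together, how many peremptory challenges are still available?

15

Plaintiff allotment: 9. Defendant allotment: 9 base + 2 multi-party = 11.
Plaintiff peremptories used: #145, #150, #135 — 3 (for-cause on #146, #149 don't count).
Defendant peremptories used: #139, #137 — 2 (for-cause on #144, #136 don't count).
Remaining: (9 − 3) + (11 − 2) = 15.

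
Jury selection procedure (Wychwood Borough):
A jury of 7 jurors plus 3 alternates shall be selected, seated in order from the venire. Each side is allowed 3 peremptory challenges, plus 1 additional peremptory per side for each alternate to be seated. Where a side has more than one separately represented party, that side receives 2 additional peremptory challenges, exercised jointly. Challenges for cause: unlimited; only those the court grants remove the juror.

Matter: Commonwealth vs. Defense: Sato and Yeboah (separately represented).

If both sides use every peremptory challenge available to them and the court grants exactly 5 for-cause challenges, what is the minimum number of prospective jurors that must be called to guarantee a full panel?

29

Seats to fill: 7 + 3 alternates = 10.
Peremptories — Commonwealth: 3 + 1×3 = 6; Defense: 3 + 1×3 + 2 = 8; total 14.
For-cause removals: 5.
Minimum venire: 10 + 14 + 5 = 29.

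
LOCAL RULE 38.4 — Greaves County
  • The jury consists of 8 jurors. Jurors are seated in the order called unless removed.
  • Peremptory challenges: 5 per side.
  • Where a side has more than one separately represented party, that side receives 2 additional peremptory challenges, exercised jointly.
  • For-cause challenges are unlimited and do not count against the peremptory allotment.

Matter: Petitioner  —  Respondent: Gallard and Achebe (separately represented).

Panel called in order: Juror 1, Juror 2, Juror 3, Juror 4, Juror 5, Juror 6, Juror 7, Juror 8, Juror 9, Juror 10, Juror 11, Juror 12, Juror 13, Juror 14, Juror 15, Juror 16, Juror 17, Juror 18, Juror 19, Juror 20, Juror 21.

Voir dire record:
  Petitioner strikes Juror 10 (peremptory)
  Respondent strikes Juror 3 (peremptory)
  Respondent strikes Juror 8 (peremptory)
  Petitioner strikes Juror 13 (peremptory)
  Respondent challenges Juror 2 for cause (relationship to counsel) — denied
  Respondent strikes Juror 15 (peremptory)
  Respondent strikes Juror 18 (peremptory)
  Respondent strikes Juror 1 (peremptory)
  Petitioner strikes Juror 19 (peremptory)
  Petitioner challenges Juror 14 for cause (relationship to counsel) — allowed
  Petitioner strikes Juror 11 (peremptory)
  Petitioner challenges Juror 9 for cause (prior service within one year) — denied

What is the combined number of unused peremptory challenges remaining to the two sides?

3

Petitioner allotment: 5. Respondent allotment: 5 base + 2 multi-party = 7.
Petitioner peremptories used: #10, #13, #19, #11 — 4 (for-cause on #14, #9 don't count).
Respondent peremptories used: #3, #8, #15, #18, #1 — 5 (the for-cause on #2 doesn't count).
Remaining: (5 − 4) + (7 − 5) = 3.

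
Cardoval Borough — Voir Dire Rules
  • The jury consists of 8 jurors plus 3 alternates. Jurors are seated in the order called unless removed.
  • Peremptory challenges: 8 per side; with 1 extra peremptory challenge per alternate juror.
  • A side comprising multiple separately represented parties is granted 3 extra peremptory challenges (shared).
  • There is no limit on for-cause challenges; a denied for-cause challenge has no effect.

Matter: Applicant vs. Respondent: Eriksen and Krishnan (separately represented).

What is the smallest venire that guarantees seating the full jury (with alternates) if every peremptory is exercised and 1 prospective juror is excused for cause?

Seats to fill: 8 + 3 alternates = 11.
Peremptories — Applicant: 8 + 1×3 = 11; Respondent: 8 + 1×3 + 3 = 14; total 25.
For-cause removals: 1.
Minimum venire: 11 + 25 + 1 = 37.

37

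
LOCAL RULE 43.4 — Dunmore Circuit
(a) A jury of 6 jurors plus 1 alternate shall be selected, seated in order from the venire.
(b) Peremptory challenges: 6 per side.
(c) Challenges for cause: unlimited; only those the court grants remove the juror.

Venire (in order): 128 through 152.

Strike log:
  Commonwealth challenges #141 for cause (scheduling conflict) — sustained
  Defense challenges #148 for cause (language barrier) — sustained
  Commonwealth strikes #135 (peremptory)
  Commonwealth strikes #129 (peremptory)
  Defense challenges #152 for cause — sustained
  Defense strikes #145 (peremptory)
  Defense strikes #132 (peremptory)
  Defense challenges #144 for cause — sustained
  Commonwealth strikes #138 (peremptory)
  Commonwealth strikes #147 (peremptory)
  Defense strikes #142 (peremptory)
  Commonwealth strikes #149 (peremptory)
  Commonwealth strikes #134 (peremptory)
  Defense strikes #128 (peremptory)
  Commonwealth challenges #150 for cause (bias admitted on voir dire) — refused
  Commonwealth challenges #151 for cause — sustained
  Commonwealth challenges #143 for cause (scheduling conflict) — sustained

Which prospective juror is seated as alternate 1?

Removed: #128, #129, #132, #134, #135, #138, #141, #142, #143, #144, #145, #147, #148, #149, #151, #152. (#150 stays — for-cause denied.)
Seating in order: seats 1–6 → #130, #131, #133, #136, #137, #139; alternates → #140.
So alternate 1 is #140.

140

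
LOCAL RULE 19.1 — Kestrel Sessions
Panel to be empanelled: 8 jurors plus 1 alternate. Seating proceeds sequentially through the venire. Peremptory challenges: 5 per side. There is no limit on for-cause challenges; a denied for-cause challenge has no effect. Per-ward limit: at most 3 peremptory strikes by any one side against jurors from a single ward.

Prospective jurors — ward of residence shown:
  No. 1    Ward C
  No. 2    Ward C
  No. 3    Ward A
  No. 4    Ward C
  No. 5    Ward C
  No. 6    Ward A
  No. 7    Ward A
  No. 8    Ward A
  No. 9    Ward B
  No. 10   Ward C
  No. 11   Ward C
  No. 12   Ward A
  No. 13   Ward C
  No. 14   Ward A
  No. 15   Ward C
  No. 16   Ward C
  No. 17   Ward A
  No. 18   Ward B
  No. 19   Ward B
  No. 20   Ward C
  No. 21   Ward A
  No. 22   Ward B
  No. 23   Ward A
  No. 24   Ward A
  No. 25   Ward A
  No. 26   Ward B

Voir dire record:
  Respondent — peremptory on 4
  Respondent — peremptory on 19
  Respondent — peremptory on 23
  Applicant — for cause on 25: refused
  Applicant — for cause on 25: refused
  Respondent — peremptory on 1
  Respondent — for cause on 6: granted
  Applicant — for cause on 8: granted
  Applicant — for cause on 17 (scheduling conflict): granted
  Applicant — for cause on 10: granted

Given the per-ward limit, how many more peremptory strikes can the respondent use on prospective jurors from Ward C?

Respondent peremptories so far: #4, #19, #23, #1 — 4 of 5 used, 1 left overall.
Against Ward C: #4, #1 — 2 used; per-ward cap 3 leaves 1.
Binding limit: min(1, 1) = 1.

1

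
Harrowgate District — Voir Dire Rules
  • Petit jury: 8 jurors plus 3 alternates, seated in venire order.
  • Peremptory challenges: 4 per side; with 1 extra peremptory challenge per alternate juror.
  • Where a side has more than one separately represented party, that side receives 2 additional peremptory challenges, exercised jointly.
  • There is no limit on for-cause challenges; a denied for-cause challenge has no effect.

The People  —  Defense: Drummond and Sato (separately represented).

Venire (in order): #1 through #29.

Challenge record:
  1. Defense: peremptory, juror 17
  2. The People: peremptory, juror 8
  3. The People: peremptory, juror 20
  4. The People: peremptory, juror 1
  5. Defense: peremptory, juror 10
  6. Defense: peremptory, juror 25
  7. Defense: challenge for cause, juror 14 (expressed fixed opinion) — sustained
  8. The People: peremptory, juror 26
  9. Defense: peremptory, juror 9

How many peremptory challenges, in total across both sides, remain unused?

8

The People allotment: 4 base + 1 × 3 alternates = 7. Defense allotment: 4 base + 1 × 3 alternates + 2 multi-party = 9.
The People peremptories used: #8, #20, #1, #26 — 4.
Defense peremptories used: #17, #10, #25, #9 — 4 (the for-cause on #14 doesn't count).
Remaining: (7 − 4) + (9 − 4) = 8.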